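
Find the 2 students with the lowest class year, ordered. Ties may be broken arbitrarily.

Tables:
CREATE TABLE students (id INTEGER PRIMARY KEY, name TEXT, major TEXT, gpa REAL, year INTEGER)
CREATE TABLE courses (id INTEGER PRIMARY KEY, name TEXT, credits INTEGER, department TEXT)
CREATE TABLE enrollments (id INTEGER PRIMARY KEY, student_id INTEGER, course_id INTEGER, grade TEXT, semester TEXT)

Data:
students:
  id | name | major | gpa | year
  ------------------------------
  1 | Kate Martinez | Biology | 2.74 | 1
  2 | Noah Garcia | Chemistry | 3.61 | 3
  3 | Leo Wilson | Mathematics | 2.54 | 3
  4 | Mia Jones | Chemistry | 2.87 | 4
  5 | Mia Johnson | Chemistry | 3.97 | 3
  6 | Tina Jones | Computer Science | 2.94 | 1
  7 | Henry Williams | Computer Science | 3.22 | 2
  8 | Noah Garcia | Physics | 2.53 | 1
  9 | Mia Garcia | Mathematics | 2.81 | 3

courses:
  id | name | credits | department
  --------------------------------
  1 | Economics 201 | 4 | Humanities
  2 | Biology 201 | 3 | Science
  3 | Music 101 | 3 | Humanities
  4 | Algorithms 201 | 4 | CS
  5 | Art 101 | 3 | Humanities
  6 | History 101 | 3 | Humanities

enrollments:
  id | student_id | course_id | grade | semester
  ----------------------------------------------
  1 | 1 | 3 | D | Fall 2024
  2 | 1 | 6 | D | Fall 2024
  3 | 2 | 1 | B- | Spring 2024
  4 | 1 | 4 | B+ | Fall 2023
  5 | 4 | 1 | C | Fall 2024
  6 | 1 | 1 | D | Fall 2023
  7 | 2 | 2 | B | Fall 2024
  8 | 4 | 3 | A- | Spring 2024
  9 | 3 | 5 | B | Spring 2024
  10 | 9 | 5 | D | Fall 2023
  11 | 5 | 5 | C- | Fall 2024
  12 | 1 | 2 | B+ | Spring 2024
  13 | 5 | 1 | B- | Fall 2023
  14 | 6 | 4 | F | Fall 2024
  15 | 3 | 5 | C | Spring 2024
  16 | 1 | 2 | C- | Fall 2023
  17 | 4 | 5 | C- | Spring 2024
SELECT name, year FROM students ORDER BY year ASC LIMIT 2

Execution result:
name | year
Kate Martinez | 1
Tina Jones | 1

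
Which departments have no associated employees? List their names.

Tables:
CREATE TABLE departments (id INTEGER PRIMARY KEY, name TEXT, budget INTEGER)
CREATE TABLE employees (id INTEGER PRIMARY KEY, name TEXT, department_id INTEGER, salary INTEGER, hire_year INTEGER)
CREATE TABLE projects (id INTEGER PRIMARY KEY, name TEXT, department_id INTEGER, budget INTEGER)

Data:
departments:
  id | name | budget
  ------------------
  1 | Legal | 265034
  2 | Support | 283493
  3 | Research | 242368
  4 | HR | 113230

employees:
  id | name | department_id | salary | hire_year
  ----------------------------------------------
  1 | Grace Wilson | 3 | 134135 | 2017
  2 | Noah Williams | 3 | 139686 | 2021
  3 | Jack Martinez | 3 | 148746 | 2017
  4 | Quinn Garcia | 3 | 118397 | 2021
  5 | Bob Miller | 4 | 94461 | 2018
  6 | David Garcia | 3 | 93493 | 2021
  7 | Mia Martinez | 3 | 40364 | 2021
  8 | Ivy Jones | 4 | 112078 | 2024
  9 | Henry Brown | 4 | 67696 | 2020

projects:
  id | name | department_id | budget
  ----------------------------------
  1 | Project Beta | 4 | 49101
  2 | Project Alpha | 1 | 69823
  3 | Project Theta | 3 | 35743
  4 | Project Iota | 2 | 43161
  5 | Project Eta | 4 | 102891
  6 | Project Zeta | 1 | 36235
SELECT p.name FROM departments p LEFT JOIN employees c ON c.department_id = p.id WHERE c.id IS NULL

Execution result:
name
Legal
Support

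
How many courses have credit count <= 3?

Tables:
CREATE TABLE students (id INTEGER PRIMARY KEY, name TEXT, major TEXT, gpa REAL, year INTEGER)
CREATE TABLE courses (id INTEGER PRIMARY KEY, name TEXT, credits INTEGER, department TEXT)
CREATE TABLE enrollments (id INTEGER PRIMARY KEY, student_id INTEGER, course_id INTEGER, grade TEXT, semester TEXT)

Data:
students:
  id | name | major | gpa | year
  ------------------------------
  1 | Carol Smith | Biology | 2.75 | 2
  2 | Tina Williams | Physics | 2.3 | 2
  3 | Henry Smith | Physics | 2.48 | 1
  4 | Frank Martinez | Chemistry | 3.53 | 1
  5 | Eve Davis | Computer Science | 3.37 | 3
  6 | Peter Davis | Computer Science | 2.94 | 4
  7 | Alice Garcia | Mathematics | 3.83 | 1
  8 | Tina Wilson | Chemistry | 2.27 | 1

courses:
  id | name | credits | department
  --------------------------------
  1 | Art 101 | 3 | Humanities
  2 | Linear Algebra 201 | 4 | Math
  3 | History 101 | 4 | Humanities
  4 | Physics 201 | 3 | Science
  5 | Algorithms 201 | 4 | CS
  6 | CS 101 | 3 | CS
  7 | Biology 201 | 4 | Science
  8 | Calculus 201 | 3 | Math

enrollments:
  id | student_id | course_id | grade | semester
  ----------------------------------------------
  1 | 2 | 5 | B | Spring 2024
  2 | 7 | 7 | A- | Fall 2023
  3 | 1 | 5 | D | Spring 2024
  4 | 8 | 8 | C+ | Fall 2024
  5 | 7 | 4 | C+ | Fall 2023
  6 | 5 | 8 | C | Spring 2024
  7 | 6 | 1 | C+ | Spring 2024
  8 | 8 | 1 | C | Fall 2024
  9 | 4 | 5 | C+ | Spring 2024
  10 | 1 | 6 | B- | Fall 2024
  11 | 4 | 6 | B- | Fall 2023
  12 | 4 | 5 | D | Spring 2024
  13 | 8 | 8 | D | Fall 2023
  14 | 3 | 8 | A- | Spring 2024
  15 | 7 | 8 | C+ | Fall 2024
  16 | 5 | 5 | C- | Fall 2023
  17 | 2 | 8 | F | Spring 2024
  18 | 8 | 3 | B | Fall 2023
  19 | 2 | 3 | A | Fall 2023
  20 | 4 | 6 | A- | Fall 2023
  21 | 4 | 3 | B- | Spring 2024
SELECT COUNT(*) FROM courses WHERE credits <= 3

Execution result:
4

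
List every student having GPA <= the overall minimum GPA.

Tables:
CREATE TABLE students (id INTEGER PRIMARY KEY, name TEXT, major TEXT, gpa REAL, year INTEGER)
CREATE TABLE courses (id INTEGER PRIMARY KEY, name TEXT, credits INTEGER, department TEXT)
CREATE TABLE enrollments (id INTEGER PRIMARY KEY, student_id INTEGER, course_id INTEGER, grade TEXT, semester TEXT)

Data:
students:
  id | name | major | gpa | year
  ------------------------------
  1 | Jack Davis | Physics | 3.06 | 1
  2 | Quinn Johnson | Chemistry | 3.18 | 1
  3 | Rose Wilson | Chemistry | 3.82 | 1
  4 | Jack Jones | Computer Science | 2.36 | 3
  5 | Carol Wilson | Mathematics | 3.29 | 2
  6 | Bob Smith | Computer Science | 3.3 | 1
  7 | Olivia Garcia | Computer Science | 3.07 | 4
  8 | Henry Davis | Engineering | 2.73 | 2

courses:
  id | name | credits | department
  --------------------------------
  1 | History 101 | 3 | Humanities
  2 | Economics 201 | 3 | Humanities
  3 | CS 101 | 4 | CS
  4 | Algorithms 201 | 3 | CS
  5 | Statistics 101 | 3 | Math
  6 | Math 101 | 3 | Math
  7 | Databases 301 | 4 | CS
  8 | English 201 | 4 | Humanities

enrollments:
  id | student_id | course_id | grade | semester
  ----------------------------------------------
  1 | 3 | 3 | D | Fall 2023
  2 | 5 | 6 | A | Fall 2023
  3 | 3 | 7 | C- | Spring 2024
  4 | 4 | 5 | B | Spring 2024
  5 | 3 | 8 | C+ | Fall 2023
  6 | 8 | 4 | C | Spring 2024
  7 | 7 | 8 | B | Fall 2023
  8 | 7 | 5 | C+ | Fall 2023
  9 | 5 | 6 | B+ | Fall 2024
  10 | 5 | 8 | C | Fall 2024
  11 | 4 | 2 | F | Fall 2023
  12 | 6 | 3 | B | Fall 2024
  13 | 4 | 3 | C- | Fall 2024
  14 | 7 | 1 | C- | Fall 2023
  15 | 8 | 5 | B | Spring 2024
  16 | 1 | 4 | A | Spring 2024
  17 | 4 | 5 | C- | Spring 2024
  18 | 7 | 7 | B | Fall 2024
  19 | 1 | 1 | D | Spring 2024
SELECT name, gpa FROM students WHERE gpa <= (SELECT MIN(gpa) FROM students)

Execution result:
name | gpa
Jack Jones | 2.36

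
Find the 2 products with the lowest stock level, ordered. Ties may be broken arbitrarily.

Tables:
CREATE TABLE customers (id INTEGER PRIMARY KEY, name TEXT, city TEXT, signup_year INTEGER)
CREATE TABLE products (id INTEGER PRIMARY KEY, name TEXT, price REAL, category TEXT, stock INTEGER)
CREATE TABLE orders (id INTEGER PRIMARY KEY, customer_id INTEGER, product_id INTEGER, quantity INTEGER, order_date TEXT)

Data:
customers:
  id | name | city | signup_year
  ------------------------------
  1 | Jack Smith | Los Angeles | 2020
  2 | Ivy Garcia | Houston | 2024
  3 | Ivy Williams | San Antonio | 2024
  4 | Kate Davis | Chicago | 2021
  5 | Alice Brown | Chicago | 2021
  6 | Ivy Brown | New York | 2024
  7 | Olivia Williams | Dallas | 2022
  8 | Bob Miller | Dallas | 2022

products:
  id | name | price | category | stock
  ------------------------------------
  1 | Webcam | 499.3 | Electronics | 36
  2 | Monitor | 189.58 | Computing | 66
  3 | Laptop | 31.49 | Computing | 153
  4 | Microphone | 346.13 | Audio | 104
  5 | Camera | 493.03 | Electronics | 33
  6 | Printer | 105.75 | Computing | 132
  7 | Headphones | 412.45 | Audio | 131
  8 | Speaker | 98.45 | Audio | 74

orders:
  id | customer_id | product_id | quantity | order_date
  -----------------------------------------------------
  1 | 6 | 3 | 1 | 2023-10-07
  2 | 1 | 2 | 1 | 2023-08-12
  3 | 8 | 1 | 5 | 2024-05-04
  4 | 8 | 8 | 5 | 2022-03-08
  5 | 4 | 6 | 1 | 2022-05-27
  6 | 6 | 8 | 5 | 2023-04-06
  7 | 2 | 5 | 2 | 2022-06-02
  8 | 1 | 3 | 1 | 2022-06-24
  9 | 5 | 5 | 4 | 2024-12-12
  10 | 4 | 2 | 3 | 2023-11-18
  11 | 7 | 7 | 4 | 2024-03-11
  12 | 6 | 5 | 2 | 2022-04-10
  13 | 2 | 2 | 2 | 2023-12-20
SELECT name, stock FROM products ORDER BY stock ASC LIMIT 2

Execution result:
name | stock
Camera | 33
Webcam | 36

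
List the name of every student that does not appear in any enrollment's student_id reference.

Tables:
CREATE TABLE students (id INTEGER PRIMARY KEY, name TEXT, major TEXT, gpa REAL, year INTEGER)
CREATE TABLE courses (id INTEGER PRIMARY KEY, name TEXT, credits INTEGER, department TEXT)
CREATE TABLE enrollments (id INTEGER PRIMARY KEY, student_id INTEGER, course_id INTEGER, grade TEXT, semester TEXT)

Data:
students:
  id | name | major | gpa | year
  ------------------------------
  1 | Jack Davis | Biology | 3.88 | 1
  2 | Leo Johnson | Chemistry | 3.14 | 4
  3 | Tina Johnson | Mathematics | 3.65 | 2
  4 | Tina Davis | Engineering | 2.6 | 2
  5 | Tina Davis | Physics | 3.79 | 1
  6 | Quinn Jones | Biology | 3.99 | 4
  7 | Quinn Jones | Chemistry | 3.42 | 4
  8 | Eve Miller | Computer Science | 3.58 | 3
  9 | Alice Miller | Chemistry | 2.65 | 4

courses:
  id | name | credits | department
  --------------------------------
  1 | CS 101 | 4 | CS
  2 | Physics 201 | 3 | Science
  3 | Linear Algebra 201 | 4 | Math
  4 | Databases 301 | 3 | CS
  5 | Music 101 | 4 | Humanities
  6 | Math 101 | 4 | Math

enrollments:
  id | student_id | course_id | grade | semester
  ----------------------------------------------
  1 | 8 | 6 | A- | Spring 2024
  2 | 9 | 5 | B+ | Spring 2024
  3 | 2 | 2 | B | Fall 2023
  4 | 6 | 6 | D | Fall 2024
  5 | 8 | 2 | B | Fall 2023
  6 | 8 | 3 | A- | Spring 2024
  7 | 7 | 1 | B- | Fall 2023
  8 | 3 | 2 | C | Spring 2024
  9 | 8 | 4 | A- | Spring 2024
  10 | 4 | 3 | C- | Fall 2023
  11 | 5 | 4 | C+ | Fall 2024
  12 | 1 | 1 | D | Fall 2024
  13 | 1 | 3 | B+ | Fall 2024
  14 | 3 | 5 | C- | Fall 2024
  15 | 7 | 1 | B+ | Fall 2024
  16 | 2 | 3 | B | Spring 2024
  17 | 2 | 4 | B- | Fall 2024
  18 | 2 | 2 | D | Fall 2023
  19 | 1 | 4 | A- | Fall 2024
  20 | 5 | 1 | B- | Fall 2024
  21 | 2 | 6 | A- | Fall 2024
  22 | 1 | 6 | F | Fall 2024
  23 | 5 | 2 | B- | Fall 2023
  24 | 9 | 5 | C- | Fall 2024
SELECT p.name FROM students p LEFT JOIN enrollments c ON c.student_id = p.id WHERE c.id IS NULL

Execution result:
(no rows)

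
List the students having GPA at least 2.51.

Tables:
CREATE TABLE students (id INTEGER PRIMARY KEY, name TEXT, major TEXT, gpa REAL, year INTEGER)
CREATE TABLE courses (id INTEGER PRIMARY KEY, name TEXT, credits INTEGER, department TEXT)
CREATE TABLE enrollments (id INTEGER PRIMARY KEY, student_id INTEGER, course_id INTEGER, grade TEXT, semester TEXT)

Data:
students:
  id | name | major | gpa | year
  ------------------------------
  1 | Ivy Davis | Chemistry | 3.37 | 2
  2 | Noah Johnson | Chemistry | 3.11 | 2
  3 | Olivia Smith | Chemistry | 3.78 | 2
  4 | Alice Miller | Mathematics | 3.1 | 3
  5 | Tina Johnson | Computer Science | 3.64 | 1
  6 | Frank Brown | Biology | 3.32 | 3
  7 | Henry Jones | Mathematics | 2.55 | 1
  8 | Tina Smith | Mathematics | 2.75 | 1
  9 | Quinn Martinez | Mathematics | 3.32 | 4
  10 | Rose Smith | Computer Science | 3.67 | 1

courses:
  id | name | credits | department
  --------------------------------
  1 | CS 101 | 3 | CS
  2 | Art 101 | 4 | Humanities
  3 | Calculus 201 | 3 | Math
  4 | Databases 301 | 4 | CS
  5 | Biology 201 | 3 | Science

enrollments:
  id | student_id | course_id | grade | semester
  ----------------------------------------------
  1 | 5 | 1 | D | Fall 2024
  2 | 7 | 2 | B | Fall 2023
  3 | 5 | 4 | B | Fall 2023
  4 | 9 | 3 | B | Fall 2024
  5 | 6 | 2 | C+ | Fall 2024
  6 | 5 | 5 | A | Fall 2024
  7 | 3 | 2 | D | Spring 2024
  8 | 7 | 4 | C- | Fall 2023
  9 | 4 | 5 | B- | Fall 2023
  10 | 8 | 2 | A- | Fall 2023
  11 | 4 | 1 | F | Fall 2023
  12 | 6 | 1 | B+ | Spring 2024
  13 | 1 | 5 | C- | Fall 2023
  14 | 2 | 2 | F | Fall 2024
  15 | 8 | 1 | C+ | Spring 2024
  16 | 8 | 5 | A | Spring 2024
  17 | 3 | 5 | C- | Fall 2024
SELECT name, gpa FROM students WHERE gpa >= 2.51

Execution result:
name | gpa
Ivy Davis | 3.37
Noah Johnson | 3.11
Olivia Smith | 3.78
Alice Miller | 3.10
Tina Johnson | 3.64
Frank Brown | 3.32
Henry Jones | 2.55
Tina Smith | 2.75
Quinn Martinez | 3.32
Rose Smith | 3.67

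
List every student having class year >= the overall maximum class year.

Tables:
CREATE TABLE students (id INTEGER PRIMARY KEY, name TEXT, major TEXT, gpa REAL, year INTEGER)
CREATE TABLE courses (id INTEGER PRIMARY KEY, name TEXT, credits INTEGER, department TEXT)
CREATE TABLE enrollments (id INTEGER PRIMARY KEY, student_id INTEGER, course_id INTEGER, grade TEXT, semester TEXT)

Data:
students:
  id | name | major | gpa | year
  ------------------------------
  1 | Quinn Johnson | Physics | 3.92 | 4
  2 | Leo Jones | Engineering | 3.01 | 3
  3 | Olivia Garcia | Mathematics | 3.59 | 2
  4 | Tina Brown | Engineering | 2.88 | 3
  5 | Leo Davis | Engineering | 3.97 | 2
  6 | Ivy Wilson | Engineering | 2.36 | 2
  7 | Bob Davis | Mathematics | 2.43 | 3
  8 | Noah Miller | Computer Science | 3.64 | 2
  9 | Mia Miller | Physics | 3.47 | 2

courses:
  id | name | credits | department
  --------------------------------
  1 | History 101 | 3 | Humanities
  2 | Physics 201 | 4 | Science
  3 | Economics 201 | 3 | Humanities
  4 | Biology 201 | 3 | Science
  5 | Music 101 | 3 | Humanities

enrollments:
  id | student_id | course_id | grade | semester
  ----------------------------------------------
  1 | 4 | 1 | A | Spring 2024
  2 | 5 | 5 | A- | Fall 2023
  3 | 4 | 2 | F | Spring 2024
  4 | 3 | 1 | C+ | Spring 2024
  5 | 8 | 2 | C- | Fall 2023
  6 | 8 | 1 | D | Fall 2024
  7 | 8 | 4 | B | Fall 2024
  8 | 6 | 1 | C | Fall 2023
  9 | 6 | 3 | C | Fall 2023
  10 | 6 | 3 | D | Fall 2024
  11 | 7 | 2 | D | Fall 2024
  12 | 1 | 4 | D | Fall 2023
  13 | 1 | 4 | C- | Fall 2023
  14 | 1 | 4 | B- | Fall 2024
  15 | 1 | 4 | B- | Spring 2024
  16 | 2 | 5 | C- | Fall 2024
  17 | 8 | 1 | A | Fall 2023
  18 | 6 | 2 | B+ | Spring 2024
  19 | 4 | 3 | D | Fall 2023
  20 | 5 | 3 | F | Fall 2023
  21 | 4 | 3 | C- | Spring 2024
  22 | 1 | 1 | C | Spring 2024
SELECT name, year FROM students WHERE year >= (SELECT MAX(year) FROM students)

Execution result:
name | year
Quinn Johnson | 4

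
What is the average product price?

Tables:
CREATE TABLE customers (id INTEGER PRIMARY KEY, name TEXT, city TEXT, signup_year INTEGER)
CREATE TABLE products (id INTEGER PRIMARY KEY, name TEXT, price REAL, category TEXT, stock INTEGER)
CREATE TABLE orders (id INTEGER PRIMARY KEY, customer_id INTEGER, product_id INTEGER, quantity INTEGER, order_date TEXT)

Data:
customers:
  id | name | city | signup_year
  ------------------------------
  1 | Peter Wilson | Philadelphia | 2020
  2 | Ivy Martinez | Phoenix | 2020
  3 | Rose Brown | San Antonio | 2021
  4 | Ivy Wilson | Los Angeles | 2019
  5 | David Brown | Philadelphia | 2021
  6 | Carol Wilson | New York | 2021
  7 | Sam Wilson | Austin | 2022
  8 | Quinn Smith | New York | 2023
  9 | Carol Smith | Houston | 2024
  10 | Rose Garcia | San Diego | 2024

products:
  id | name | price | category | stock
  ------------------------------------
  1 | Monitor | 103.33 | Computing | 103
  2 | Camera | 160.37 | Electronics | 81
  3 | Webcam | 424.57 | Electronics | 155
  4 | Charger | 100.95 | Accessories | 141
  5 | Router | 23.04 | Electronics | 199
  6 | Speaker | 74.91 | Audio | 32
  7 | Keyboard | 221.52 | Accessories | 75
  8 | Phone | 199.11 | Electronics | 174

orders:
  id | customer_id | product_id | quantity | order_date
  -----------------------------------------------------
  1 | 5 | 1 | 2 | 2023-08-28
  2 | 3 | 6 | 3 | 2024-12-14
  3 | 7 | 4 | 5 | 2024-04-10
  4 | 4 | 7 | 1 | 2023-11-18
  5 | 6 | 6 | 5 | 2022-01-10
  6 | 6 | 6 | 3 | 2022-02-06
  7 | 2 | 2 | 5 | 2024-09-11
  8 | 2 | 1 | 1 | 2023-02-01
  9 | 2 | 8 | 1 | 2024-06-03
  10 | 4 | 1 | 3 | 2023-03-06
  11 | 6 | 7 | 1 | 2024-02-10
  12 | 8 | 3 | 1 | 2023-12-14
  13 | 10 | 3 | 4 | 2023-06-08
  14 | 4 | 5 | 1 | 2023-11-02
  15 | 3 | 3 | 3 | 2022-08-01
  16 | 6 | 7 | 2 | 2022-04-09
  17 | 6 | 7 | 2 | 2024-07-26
SELECT AVG(price) FROM products

Execution result:
163.48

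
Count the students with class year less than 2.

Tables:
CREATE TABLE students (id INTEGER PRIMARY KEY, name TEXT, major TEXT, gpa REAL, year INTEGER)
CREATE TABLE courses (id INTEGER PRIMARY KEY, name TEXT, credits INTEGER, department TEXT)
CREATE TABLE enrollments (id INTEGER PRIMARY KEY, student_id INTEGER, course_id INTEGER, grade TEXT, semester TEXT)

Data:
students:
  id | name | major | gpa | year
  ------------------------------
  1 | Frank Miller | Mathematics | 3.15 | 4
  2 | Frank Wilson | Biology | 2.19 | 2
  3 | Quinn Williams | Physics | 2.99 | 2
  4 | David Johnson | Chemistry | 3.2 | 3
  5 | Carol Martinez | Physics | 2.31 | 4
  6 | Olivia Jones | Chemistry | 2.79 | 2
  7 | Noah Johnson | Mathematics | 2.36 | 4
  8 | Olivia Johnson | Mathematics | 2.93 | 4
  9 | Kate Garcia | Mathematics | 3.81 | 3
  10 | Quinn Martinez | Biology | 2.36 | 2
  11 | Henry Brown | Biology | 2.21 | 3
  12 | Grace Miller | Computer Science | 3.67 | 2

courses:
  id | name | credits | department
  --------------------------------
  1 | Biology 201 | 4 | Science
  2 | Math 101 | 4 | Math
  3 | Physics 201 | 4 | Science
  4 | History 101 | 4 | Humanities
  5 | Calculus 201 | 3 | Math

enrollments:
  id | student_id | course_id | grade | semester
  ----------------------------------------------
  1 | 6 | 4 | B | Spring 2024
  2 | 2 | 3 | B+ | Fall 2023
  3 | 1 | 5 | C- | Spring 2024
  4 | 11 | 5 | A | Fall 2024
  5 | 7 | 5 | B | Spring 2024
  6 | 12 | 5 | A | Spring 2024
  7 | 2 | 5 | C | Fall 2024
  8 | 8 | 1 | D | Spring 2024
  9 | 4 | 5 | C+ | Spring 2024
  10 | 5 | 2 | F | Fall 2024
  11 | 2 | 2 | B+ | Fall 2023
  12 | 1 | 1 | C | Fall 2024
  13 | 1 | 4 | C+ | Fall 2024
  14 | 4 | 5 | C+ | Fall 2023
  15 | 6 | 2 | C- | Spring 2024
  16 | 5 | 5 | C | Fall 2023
SELECT COUNT(*) FROM students WHERE year < 2

Execution result:
0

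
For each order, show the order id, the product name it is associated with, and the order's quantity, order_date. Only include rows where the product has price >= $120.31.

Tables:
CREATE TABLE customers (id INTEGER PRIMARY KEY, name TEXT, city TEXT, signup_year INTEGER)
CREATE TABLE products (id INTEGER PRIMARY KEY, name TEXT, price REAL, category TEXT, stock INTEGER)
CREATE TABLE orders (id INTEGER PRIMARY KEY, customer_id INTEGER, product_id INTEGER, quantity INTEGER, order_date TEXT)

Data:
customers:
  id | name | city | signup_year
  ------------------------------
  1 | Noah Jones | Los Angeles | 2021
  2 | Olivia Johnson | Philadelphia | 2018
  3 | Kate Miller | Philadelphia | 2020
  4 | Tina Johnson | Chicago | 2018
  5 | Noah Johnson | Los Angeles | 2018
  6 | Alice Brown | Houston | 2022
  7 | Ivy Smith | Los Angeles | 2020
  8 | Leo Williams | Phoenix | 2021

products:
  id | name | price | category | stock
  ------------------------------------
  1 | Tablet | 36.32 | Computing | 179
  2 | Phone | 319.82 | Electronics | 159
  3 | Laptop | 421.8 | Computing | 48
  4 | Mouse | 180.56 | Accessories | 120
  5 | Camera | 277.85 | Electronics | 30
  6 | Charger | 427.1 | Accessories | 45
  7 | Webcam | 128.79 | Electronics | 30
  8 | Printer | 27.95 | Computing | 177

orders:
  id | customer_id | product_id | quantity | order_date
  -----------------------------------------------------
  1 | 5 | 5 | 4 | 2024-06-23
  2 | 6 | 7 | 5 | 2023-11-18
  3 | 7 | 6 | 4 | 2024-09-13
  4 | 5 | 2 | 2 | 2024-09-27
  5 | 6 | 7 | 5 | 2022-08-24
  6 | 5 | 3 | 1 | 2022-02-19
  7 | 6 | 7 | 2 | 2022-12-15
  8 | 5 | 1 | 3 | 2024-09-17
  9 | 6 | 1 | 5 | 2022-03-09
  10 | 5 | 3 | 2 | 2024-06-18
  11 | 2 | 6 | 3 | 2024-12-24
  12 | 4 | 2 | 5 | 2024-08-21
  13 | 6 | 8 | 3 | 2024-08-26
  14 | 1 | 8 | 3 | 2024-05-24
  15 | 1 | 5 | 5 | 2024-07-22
SELECT c.id, p.name AS product, c.quantity, c.order_date FROM orders c JOIN products p ON c.product_id = p.id WHERE p.price >= 120.31

Execution result:
id | product | quantity | order_date
1 | Camera | 4 | 2024-06-23
2 | Webcam | 5 | 2023-11-18
3 | Charger | 4 | 2024-09-13
4 | Phone | 2 | 2024-09-27
5 | Webcam | 5 | 2022-08-24
6 | Laptop | 1 | 2022-02-19
7 | Webcam | 2 | 2022-12-15
10 | Laptop | 2 | 2024-06-18
11 | Charger | 3 | 2024-12-24
12 | Phone | 5 | 2024-08-21
15 | Camera | 5 | 2024-07-22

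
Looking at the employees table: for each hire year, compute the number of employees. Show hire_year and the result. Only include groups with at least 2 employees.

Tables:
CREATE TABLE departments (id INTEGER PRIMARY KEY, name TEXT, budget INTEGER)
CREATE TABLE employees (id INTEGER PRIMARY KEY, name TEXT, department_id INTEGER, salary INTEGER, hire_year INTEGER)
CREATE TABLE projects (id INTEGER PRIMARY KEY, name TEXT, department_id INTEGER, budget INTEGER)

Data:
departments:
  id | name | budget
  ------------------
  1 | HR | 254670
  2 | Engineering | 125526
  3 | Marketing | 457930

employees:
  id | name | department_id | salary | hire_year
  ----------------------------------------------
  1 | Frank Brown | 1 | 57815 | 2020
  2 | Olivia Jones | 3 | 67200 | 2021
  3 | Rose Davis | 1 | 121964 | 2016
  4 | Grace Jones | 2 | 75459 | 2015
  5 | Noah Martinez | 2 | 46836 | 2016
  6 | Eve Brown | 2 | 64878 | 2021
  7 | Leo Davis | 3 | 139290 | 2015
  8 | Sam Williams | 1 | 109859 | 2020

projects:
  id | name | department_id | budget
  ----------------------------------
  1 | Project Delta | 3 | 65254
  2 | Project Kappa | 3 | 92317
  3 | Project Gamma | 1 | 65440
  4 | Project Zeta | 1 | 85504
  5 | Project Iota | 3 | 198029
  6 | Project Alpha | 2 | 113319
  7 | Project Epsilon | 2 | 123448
SELECT hire_year, COUNT(*) AS n FROM employees GROUP BY hire_year HAVING COUNT(*) >= 2

Execution result:
hire_year | n
2015 | 2
2016 | 2
2020 | 2
2021 | 2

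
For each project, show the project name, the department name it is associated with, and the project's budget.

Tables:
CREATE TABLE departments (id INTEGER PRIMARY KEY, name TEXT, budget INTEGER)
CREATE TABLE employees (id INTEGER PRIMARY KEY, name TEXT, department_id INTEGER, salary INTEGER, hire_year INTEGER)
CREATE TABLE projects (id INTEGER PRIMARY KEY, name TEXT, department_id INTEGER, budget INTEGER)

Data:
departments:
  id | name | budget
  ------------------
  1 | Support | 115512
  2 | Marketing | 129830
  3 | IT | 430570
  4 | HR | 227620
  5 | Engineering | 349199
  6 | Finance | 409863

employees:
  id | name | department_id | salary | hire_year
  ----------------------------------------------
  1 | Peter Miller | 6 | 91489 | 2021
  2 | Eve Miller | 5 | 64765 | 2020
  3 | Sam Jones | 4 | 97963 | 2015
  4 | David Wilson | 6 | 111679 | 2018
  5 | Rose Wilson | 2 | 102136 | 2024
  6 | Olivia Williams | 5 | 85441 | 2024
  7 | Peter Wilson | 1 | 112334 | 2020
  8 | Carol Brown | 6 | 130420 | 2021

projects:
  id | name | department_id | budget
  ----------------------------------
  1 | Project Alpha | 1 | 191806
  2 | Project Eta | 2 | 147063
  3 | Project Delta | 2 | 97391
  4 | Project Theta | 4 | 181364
SELECT c.name, p.name AS department, c.budget FROM projects c JOIN departments p ON c.department_id = p.id

Execution result:
name | department | budget
Project Alpha | Support | 191806
Project Eta | Marketing | 147063
Project Delta | Marketing | 97391
Project Theta | HR | 181364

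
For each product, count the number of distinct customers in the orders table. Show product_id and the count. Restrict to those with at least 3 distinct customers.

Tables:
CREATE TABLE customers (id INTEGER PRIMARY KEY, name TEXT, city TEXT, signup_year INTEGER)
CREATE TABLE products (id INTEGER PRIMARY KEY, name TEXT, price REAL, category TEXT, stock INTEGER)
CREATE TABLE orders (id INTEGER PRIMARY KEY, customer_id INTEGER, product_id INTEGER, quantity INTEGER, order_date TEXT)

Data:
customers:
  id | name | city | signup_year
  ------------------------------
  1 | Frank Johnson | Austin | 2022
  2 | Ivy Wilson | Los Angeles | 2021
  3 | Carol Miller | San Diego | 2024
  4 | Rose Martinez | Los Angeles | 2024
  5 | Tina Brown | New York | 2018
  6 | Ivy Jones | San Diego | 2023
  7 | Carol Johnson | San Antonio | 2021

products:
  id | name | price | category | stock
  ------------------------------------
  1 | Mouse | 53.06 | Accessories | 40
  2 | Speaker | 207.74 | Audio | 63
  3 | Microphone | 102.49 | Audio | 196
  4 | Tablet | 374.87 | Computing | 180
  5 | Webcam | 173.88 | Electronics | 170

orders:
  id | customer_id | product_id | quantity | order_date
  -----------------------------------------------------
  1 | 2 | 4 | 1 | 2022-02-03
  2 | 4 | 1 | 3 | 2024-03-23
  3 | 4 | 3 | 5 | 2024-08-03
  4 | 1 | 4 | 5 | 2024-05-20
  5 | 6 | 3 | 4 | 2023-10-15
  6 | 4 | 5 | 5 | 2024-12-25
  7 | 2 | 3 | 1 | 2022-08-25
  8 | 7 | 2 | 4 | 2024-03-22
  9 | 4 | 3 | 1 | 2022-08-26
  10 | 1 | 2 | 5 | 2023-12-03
SELECT product_id, COUNT(DISTINCT customer_id) AS distinct_customer_count FROM orders GROUP BY product_id HAVING COUNT(DISTINCT customer_id) >= 3

Execution result:
product_id | distinct_customer_count
3 | 3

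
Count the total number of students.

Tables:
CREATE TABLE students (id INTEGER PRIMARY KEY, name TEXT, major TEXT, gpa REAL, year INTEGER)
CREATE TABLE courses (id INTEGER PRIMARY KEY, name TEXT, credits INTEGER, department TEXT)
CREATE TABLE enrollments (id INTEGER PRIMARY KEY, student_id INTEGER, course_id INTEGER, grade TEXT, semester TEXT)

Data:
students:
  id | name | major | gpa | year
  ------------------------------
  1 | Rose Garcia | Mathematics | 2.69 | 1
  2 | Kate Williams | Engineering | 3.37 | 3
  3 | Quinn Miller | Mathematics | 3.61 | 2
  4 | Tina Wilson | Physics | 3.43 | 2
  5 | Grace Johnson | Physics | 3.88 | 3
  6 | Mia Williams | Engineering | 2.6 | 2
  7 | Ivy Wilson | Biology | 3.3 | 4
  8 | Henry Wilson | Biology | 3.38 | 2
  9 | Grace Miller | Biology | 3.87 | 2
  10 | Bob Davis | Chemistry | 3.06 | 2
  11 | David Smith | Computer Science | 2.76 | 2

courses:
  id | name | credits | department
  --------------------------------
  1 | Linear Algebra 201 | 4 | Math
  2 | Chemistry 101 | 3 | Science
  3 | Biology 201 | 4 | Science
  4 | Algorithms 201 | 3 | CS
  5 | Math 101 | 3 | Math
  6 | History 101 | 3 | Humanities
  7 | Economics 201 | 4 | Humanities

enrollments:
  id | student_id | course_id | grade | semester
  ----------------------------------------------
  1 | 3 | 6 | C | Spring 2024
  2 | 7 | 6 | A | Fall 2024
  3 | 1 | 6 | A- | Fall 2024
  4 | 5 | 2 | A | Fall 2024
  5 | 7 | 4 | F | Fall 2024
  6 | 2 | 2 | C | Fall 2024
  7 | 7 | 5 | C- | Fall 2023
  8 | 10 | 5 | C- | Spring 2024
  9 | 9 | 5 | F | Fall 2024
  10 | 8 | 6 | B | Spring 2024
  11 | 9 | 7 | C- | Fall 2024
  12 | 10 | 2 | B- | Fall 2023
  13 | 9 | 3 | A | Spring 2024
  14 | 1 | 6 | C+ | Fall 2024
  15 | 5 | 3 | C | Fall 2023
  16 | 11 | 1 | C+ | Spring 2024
SELECT COUNT(*) FROM students

Execution result:
11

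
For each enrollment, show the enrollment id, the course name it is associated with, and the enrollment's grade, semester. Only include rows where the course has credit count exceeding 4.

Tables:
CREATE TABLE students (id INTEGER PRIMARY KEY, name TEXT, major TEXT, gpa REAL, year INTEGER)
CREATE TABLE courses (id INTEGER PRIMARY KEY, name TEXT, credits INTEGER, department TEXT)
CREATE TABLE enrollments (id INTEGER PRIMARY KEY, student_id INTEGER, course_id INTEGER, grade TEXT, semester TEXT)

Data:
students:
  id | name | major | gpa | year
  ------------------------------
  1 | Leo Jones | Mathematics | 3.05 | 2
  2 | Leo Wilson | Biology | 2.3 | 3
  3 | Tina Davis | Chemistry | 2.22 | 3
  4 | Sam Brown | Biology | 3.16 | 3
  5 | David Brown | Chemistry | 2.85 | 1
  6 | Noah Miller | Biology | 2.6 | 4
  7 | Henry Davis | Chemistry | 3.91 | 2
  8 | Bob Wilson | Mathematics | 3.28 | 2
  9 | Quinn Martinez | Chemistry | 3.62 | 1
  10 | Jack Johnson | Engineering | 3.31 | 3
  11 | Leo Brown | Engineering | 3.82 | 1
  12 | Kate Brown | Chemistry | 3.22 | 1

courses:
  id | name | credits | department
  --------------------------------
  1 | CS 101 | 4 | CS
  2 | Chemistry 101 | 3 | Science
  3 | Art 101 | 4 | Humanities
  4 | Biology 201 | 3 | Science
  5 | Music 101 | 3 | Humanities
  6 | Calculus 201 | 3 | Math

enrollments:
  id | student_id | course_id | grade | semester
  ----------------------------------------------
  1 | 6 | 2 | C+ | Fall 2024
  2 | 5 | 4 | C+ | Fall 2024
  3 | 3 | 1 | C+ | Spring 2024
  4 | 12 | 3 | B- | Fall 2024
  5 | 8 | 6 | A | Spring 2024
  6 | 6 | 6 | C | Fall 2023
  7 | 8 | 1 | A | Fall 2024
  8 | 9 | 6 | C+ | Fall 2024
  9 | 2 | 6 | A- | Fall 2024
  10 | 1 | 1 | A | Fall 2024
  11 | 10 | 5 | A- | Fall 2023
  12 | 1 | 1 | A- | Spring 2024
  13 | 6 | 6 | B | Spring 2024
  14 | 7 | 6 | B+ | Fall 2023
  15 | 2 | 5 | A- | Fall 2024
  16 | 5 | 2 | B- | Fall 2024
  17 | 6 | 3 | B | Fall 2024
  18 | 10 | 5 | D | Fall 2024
SELECT c.id, p.name AS course, c.grade, c.semester FROM enrollments c JOIN courses p ON c.course_id = p.id WHERE p.credits > 4

Execution result:
(no rows)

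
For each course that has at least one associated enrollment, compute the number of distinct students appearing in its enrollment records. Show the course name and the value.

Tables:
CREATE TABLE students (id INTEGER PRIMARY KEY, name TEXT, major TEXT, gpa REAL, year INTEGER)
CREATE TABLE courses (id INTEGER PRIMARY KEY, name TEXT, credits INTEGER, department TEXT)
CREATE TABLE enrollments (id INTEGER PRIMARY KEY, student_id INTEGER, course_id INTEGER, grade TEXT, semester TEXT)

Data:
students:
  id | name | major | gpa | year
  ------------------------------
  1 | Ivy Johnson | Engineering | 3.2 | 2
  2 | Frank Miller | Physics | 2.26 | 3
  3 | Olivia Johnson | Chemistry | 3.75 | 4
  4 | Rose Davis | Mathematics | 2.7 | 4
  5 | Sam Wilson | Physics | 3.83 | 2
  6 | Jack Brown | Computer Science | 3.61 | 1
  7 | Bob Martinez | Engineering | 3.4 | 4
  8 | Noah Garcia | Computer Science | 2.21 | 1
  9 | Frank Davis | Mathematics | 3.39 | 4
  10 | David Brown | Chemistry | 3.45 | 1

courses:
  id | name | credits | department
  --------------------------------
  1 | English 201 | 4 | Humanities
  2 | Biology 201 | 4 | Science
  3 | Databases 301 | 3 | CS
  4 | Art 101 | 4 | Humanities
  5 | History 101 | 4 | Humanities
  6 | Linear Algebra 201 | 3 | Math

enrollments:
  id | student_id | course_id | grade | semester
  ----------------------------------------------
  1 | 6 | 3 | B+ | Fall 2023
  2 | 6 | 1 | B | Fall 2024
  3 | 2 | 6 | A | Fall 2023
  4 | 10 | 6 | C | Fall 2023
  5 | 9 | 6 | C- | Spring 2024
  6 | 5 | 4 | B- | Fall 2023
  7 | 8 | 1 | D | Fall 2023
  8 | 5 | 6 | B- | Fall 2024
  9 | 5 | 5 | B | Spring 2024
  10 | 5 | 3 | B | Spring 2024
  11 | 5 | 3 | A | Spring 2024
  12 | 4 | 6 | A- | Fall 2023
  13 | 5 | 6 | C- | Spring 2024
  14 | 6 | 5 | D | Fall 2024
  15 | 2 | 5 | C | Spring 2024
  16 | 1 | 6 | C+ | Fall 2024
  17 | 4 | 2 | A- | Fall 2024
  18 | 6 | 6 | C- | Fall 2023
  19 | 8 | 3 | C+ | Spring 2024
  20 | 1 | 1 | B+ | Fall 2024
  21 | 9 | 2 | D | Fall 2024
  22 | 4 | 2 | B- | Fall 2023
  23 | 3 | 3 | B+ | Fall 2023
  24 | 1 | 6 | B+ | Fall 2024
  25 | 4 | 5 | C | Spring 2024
SELECT p.name, COUNT(DISTINCT c.student_id) AS distinct_student_count FROM enrollments c JOIN courses p ON c.course_id = p.id GROUP BY p.id, p.name

Execution result:
name | distinct_student_count
English 201 | 3
Biology 201 | 2
Databases 301 | 4
Art 101 | 1
History 101 | 4
Linear Algebra 201 | 7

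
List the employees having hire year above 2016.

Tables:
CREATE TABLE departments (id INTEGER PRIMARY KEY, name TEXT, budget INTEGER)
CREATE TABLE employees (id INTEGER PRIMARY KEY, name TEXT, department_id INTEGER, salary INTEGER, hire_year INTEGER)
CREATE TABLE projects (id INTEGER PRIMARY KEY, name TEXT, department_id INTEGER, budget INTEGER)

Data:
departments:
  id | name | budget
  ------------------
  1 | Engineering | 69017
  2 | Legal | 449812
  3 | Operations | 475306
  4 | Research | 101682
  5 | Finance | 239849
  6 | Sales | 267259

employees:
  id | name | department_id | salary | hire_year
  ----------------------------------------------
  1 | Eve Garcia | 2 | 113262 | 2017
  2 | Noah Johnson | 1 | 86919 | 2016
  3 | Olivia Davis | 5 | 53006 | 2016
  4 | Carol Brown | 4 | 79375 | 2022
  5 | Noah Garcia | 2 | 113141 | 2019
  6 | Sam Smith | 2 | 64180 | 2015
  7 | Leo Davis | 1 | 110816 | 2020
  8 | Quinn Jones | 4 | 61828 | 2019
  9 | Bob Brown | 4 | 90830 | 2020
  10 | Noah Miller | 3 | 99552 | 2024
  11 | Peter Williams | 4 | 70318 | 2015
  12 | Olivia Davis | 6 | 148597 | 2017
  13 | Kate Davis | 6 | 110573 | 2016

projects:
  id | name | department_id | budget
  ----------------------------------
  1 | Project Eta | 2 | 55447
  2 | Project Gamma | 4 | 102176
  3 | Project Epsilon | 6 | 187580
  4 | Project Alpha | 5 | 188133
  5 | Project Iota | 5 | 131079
SELECT name, hire_year FROM employees WHERE hire_year > 2016

Execution result:
name | hire_year
Eve Garcia | 2017
Carol Brown | 2022
Noah Garcia | 2019
Leo Davis | 2020
Quinn Jones | 2019
Bob Brown | 2020
Noah Miller | 2024
Olivia Davis | 2017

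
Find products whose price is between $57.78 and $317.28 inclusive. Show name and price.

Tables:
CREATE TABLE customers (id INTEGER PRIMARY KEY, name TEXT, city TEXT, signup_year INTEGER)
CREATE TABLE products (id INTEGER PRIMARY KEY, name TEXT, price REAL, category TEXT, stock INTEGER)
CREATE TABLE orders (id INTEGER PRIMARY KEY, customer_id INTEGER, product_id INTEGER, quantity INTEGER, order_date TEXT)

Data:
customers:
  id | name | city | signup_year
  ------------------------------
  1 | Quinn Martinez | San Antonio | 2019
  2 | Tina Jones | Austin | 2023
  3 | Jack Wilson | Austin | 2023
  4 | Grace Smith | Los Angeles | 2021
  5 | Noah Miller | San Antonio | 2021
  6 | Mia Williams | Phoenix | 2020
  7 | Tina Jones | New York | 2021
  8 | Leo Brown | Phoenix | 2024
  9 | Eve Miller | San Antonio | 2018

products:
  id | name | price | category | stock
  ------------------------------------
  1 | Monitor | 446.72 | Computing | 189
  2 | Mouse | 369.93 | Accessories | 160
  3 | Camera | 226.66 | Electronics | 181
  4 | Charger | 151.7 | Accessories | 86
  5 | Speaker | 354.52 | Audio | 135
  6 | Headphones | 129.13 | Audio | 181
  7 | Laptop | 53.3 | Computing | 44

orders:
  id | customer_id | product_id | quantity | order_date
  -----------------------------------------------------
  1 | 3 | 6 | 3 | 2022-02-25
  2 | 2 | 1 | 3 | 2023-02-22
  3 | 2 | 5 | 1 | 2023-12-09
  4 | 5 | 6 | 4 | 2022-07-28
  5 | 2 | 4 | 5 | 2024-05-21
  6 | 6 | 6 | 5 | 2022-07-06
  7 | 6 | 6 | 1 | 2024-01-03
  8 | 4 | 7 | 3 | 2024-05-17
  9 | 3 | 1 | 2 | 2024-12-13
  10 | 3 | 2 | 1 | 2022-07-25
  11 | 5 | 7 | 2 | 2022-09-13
SELECT name, price FROM products WHERE price BETWEEN 57.78 AND 317.28

Execution result:
name | price
Camera | 226.66
Charger | 151.70
Headphones | 129.13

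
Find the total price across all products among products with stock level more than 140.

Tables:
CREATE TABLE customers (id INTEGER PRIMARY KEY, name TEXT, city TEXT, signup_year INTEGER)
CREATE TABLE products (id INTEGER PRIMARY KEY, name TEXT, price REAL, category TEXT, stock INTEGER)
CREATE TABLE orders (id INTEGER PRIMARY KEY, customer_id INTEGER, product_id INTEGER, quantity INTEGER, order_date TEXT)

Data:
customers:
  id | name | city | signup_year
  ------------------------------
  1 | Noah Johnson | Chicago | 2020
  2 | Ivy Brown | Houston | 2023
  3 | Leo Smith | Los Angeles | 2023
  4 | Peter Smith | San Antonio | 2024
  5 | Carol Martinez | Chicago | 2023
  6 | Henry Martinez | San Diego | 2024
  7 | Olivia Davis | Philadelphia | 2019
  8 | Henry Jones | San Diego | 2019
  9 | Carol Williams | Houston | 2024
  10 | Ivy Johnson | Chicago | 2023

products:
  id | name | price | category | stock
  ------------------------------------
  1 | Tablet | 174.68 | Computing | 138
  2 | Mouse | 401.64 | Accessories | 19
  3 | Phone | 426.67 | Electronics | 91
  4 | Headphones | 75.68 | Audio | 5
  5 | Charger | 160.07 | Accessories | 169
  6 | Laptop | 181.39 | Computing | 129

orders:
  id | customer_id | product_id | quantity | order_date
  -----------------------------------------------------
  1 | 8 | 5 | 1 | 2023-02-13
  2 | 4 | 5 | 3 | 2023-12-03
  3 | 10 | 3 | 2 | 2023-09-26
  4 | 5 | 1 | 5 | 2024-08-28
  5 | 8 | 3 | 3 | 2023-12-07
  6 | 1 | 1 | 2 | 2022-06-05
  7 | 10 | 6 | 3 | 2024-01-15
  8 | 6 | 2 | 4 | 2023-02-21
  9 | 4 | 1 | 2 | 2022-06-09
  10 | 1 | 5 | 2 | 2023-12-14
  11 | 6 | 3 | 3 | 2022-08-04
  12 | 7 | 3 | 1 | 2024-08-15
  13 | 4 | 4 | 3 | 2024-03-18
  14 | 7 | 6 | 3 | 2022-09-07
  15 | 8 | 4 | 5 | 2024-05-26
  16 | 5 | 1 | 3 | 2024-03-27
SELECT SUM(price) FROM products WHERE stock > 140

Execution result:
160.07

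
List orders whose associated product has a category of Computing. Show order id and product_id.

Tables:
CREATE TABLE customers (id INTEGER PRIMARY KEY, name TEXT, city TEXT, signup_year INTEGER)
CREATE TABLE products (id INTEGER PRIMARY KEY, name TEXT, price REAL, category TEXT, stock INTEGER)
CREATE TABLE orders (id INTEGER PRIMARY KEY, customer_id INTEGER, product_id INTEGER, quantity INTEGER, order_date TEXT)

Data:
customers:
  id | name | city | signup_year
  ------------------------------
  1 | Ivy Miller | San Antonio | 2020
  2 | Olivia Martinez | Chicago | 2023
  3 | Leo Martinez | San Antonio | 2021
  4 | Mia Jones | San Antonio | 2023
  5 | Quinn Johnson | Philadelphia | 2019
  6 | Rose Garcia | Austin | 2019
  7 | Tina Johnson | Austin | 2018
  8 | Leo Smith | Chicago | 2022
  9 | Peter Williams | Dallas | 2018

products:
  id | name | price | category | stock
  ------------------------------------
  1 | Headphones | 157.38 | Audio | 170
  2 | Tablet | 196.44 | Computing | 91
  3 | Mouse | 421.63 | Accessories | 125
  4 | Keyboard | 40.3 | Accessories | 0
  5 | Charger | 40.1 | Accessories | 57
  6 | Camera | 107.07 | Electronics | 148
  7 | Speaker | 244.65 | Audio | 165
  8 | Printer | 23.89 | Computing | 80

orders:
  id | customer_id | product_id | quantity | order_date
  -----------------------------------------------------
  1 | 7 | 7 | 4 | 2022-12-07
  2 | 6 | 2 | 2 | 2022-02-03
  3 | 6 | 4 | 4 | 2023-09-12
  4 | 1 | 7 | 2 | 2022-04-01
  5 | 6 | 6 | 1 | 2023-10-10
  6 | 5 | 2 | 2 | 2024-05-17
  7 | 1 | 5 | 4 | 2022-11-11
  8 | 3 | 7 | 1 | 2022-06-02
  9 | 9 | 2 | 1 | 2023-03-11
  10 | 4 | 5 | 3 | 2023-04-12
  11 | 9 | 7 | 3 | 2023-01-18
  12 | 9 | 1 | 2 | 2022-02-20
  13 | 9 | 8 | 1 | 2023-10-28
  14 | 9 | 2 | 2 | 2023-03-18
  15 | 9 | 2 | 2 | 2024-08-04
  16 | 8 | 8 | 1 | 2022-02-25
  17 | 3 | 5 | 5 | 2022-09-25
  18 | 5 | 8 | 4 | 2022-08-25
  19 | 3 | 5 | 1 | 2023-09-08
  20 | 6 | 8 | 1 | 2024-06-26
SELECT id, product_id FROM orders WHERE product_id IN (SELECT id FROM products WHERE category = 'Computing')

Execution result:
id | product_id
2 | 2
6 | 2
9 | 2
13 | 8
14 | 2
15 | 2
16 | 8
18 | 8
20 | 8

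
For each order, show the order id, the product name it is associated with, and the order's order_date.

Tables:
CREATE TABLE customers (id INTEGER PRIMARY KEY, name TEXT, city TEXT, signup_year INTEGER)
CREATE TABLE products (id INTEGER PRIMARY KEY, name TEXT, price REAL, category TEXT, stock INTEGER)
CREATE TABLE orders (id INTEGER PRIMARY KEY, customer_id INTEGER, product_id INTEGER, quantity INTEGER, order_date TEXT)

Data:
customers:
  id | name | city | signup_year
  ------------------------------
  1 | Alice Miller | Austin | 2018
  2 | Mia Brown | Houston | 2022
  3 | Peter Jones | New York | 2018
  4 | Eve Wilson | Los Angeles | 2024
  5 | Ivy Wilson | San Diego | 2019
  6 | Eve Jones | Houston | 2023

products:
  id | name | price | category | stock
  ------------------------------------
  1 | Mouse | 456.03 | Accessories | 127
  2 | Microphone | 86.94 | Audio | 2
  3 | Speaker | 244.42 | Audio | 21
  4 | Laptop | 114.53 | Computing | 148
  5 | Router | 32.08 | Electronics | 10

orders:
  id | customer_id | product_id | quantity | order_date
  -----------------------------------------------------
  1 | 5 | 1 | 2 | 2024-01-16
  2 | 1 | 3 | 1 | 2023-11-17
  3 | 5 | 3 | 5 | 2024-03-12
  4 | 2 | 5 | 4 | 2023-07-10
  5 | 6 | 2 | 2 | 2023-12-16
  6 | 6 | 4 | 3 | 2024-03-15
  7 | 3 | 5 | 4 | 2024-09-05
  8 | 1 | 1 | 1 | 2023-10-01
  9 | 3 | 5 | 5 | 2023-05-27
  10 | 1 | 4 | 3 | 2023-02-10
SELECT c.id, p.name AS product, c.order_date FROM orders c JOIN products p ON c.product_id = p.id

Execution result:
id | product | order_date
1 | Mouse | 2024-01-16
2 | Speaker | 2023-11-17
3 | Speaker | 2024-03-12
4 | Router | 2023-07-10
5 | Microphone | 2023-12-16
6 | Laptop | 2024-03-15
7 | Router | 2024-09-05
8 | Mouse | 2023-10-01
9 | Router | 2023-05-27
10 | Laptop | 2023-02-10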